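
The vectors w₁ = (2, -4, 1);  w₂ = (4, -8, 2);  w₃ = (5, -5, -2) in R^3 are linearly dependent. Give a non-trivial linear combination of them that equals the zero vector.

2w₁ - w₂ = 0

Solve the homogeneous system with w₁, w₂, w₃ as columns by row-reducing the coefficient matrix.
One solution (up to scaling) is (2, -1, 0).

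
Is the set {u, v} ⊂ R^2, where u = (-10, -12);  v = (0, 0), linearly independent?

linearly dependent

One of the vectors is the zero vector, so the set is linearly dependent.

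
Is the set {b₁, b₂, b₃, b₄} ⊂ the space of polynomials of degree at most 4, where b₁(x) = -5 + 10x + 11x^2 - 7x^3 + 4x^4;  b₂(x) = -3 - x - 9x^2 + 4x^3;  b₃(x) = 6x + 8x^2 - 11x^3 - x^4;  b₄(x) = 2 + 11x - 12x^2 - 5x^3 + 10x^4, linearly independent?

linearly independent

Take coordinates with respect to the standard basis {1, x, …, x^4}.
Place the vectors as rows of a 4×5 matrix and reduce to echelon form.
The reduction yields 4 nonzero rows, so the rank is 4.
Since rank = 4 (the number of vectors), the set is linearly independent.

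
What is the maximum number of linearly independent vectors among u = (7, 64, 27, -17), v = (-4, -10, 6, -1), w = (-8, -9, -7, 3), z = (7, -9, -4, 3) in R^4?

3

Form the matrix with u, v, w, z as columns and reduce.
Reduction leaves 3 leading entries, giving rank 3.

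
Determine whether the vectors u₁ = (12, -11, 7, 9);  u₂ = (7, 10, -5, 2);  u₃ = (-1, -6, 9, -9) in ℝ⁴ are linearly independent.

Place the vectors as rows of a 3×4 matrix and reduce to echelon form.
The reduction yields 3 nonzero rows, so the rank is 3.
Since rank = 3 (the number of vectors), the set is linearly independent.

linearly independent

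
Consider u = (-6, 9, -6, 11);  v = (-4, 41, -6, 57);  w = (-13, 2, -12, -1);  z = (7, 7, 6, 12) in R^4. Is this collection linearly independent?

linearly dependent

The matrix [u|v|w|z] has determinant 0.
A zero determinant means the columns are linearly dependent.
Indeed 5u - v - 2w = 0.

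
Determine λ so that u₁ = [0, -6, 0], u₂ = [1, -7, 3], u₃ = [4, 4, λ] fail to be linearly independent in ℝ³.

λ = 12

The vectors are dependent exactly when the determinant of the matrix with rows u₁, u₂, u₃ vanishes.
The determinant works out to 6*λ - 72.
Setting this to zero gives λ = 12.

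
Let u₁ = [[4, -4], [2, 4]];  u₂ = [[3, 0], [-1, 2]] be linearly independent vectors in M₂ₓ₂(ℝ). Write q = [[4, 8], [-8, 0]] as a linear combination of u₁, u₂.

Identify each element with its coordinate vector in ℝ⁴ via {E₁₁, E₁₂, E₂₁, E₂₂}.
Write q = c₁u₁ + c₂u₂ and equate components.
Back-substitution yields (c₁, c₂) = (-2, 4).

q = -2u₁ + 4u₂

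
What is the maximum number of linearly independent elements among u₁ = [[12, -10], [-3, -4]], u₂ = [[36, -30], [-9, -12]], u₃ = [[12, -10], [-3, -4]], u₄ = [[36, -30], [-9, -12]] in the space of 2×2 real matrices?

Pass to coordinate vectors with respect to the basis {E₁₁, E₁₂, E₂₁, E₂₂}.
Put the 4×4 matrix [u₁|u₂|u₃|u₄] into echelon form.
The echelon form has 1 nonzero row, so the rank is 1.

1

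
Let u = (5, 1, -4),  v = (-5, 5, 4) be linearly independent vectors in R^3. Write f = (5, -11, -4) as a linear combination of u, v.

f = -u - 2v

Solve the system with u, v as columns and f as the right-hand side.
Back-substitution yields (c₁, c₂) = (-1, -2).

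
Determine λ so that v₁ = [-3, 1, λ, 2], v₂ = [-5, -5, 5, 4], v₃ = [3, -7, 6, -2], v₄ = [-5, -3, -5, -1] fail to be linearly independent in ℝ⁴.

λ = -1

Dependence holds iff the 4×4 matrix [v₁ v₂ v₃ v₄] is singular.
Cofactor expansion gives det = -246*λ - 246.
Solving -246*λ - 246 = 0 yields λ = -1.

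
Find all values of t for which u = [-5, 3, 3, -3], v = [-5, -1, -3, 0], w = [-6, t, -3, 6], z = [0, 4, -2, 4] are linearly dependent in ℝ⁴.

The vectors are dependent exactly when the determinant of the matrix with rows u, v, w, z vanishes.
The determinant works out to 936 - 90*t.
This vanishes exactly when t = 52/5.

t = 52/5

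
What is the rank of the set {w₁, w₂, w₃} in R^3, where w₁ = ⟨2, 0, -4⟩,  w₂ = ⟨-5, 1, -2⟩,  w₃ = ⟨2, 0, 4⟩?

Row-reduce the 3×3 matrix with these as rows.
The echelon form has 3 nonzero rows, so the rank is 3.

rank 3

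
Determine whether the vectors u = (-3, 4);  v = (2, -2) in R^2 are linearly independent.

Form the 2×2 matrix with these as columns; its determinant is -2.
A nonzero determinant means the columns are linearly independent.

linearly independent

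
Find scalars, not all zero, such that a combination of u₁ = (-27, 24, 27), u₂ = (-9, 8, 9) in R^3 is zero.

u₁ - 3u₂ = 0

Write the vectors as columns of a matrix and find a nonzero vector in its null space.
One solution (up to scaling) is (1, -3).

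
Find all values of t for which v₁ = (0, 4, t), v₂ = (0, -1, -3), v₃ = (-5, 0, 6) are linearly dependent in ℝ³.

The set is linearly dependent precisely when det[v₁; v₂; v₃] = 0.
Expanding, det = 60 - 5*t.
Solving 60 - 5*t = 0 yields t = 12.

t = 12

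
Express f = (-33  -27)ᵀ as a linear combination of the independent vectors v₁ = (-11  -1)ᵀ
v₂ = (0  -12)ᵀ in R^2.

Solve the system with v₁, v₂ as columns and f as the right-hand side.
Back-substitution yields (c₁, c₂) = (3, 2).

f = 3v₁ + 2v₂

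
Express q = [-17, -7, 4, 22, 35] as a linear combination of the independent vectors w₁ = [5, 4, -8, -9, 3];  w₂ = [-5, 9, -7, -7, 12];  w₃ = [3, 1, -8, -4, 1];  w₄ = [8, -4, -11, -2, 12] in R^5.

q = -4w₁ + 2w₂ - w₃ + 2w₄

Set up the augmented matrix [w₁ | w₂ | w₃ | w₄ | q] and row-reduce.
Row-reducing the augmented matrix gives the unique coefficients (a₁, …, a₄) = (-4, 2, -1, 2).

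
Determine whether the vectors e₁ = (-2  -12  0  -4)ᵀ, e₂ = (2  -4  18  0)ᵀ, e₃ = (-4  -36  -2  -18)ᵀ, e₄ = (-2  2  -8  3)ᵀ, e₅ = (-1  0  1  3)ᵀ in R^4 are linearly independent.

There are 5 vectors in a 4-dimensional space, so they cannot be linearly independent.

linearly dependent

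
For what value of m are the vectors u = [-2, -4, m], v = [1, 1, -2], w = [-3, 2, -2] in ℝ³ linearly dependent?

Place the vectors as rows of a 3×3 matrix; dependence ⇔ determinant zero.
Cofactor expansion gives det = 5*m - 36.
Setting this to zero gives m = 36/5.

m = 36/5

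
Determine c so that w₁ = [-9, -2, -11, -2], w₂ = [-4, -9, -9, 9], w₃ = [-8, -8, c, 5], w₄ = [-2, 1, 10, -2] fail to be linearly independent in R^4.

c = -59

Dependence holds iff the 4×4 matrix [w₁ w₂ w₃ w₄] is singular.
Cofactor expansion gives det = 15*c + 885.
Setting this to zero gives c = -59.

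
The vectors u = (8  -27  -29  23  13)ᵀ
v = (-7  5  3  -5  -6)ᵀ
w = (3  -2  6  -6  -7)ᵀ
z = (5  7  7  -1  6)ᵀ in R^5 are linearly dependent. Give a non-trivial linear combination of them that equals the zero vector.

Set up α₁u + … + α₄z = 0 and solve the homogeneous system.
A generator of the null space is (1, 3, 1, 2).

u + 3v + w + 2z = 0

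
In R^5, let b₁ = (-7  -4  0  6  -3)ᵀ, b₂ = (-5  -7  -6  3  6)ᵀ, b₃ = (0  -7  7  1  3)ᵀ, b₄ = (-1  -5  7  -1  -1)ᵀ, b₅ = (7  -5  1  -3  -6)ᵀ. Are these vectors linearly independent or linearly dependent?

Place the vectors as rows of a 5×5 matrix and reduce to echelon form.
The reduction yields 5 nonzero rows, so the rank is 5.
Since rank = 5 (the number of vectors), the set is linearly independent.

linearly independent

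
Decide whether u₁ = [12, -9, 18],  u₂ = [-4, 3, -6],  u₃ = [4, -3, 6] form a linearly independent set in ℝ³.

Place the vectors as rows of a 3×3 matrix and reduce to echelon form.
The reduction yields 1 nonzero row, so the rank is 1.
Since rank 1 < 3, the set is linearly dependent.

linearly dependent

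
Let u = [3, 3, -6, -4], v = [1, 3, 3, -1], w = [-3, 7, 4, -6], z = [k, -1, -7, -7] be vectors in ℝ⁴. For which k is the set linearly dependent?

The set is linearly dependent precisely when det[u; v; w; z] = 0.
Expanding, det = 72*k + 792.
Setting this to zero gives k = -11.

k = -11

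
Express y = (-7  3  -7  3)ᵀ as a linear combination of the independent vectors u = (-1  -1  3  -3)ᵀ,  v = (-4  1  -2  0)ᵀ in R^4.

y = -u + 2v

Write y = α₁u + α₂v and equate components.
Row-reducing the augmented matrix gives the unique coefficients (α₁, α₂) = (-1, 2).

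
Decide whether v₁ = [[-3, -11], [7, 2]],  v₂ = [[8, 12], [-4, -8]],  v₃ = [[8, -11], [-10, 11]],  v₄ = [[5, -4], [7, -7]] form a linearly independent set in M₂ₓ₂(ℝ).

Write each element as a coordinate vector in ℝ⁴ using {E₁₁, E₁₂, E₂₁, E₂₂}.
Place the vectors as rows of a 4×4 matrix and reduce to echelon form.
The reduction yields 4 nonzero rows, so the rank is 4.
Since rank = 4 (the number of vectors), the set is linearly independent.

linearly independent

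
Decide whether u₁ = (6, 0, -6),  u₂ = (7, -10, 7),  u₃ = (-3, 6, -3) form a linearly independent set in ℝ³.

Form the 3×3 matrix with these as columns; its determinant is -144.
A nonzero determinant means the columns are linearly independent.

linearly independent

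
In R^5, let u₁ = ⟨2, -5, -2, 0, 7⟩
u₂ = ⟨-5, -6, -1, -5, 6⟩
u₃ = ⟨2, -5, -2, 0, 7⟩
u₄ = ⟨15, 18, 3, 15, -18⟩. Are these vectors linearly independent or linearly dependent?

linearly dependent

Two of the vectors are equal, giving an immediate dependence.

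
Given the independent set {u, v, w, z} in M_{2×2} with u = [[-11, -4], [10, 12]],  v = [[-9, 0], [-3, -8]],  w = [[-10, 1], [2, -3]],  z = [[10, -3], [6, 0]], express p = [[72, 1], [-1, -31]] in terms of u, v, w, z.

Identify each element with its coordinate vector in ℝ⁴ via {E₁₁, E₁₂, E₂₁, E₂₂}.
Set up the augmented matrix [u | v | w | z | p] and row-reduce.
Back-substitution yields (a₁, …, a₄) = (-3, -1, 1, 4).

p = -3u - v + w + 4z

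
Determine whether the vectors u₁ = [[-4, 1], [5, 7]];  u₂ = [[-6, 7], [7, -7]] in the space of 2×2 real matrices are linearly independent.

Take coordinates with respect to the standard basis {E₁₁, E₁₂, E₂₁, E₂₂}.
Place the vectors as rows of a 2×4 matrix and reduce to echelon form.
The reduction yields 2 nonzero rows, so the rank is 2.
Since rank = 2 (the number of vectors), the set is linearly independent.

linearly independent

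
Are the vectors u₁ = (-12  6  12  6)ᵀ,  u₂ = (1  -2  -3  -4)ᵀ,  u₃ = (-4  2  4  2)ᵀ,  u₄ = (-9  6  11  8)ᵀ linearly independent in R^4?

linearly dependent

Place the vectors as rows of a 4×4 matrix and reduce to echelon form.
The reduction yields 2 nonzero rows, so the rank is 2.
Since rank 2 < 4, the set is linearly dependent.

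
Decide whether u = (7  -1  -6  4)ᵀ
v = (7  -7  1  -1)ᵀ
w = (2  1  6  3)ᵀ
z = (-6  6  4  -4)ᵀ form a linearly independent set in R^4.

linearly independent

Row-reduce the matrix whose columns are u, v, w, z.
The reduction yields 4 nonzero rows, so the rank is 4.
Since rank = 4 (the number of vectors), the set is linearly independent.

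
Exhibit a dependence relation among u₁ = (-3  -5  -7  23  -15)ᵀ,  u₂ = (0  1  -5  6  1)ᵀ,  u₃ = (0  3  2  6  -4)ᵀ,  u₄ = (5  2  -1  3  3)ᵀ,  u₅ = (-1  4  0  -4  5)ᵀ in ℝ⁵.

u₁ - 2u₂ - u₃ + u₄ + 2u₅ = 0

Solve the homogeneous system with u₁, u₂, u₃, u₄, u₅ as columns by row-reducing the coefficient matrix.
The free variable yields coefficients (1, -2, -1, 1, 2) (any nonzero multiple also works).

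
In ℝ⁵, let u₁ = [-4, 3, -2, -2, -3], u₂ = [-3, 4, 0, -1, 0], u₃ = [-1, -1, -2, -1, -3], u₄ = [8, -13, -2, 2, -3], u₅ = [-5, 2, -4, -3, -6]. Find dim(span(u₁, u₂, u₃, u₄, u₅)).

Form the matrix with u₁, u₂, u₃, u₄, u₅ as columns and reduce.
Exactly 2 pivots survive; hence the rank is 2.

2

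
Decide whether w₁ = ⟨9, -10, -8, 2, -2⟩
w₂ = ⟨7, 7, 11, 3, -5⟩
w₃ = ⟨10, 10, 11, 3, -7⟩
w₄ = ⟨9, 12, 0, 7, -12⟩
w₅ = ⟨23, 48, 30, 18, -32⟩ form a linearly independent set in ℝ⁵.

linearly dependent

Place the vectors as rows of a 5×5 matrix and reduce to echelon form.
The reduction yields 4 nonzero rows, so the rank is 4.
Since rank 4 < 5, the set is linearly dependent.
Indeed w₁ - 2w₂ - 2w₄ + w₅ = 0.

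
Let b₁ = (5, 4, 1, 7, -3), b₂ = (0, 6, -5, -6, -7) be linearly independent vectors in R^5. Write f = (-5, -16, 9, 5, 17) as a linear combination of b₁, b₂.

f = -b₁ - 2b₂

Set up the augmented matrix [b₁ | b₂ | f] and row-reduce.
Back-substitution yields (a₁, a₂) = (-1, -2).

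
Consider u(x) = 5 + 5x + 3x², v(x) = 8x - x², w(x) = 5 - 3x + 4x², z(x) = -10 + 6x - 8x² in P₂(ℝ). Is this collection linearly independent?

linearly dependent

Take coordinates with respect to the standard basis {1, x, x²}.
There are 4 vectors in a 3-dimensional space, so they cannot be linearly independent.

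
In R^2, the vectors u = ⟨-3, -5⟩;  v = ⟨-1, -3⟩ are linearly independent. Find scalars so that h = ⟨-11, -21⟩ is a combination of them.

h = 3u + 2v

Set up the augmented matrix [u | v | h] and row-reduce.
Row-reducing the augmented matrix gives the unique coefficients (a₁, a₂) = (3, 2).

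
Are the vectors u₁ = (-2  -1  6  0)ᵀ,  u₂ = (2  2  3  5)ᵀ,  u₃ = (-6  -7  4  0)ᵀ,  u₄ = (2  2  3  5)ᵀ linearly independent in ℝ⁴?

linearly dependent

Two of the vectors are equal, giving an immediate dependence.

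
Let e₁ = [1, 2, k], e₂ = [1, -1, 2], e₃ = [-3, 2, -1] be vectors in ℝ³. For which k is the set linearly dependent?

Dependence holds iff the 3×3 matrix [e₁ e₂ e₃] is singular.
The determinant works out to -k - 13.
Setting this to zero gives k = -13.

k = -13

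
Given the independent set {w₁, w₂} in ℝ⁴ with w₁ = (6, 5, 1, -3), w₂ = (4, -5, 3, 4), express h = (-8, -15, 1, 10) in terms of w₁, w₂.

Write h = c₁w₁ + c₂w₂ and equate components.
Row-reducing the augmented matrix gives the unique coefficients (c₁, c₂) = (-2, 1).

h = -2w₁ + w₂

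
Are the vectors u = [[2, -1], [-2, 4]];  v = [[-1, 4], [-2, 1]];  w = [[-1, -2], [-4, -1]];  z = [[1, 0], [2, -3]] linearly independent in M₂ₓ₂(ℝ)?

Write each element as a coordinate vector in ℝ⁴ using {E₁₁, E₁₂, E₂₁, E₂₂}.
Row-reduce the matrix whose columns are u, v, w, z.
The reduction yields 4 nonzero rows, so the rank is 4.
Since rank = 4 (the number of vectors), the set is linearly independent.

linearly independent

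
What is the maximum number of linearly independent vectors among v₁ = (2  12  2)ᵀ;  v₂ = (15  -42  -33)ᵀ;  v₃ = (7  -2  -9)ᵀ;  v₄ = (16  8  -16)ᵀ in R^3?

2

Apply Gaussian elimination to the matrix whose rows are v₁, v₂, v₃, v₄.
The echelon form has 2 nonzero rows, so the rank is 2.
(With 4 elements in a 3-dimensional space the rank is at most 3.)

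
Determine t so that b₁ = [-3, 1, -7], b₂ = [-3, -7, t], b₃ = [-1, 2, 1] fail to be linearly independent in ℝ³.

Place the vectors as rows of a 3×3 matrix; dependence ⇔ determinant zero.
The determinant works out to 5*t + 115.
Setting this to zero gives t = -23.

t = -23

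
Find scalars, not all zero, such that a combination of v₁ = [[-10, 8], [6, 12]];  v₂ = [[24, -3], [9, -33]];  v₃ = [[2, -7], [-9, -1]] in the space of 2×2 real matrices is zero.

Pass to coordinate vectors relative to the basis {E₁₁, E₁₂, E₂₁, E₂₂}.
Set up α₁v₁ + … + α₃v₃ = 0 and solve the homogeneous system.
The free variable yields coefficients (3, 1, 3) (any nonzero multiple also works).

3v₁ + v₂ + 3v₃ = 0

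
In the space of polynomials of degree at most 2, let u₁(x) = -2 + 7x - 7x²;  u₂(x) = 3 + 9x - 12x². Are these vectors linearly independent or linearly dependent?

linearly independent

Take coordinates with respect to the standard basis {1, x, x²}.
Row-reduce the matrix whose columns are u₁, u₂.
The reduction yields 2 nonzero rows, so the rank is 2.
Since rank = 2 (the number of vectors), the set is linearly independent.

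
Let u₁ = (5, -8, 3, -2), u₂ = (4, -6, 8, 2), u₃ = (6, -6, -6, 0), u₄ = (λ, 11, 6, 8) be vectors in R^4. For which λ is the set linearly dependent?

Place the vectors as rows of a 4×4 matrix; dependence ⇔ determinant zero.
Cofactor expansion gives det = 300*λ + 2040.
Setting this to zero gives λ = -34/5.

λ = -34/5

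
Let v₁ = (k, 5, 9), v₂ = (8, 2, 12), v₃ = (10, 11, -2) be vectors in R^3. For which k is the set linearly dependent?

k = 19/2

Place the vectors as rows of a 3×3 matrix; dependence ⇔ determinant zero.
The determinant works out to 1292 - 136*k.
Setting this to zero gives k = 19/2.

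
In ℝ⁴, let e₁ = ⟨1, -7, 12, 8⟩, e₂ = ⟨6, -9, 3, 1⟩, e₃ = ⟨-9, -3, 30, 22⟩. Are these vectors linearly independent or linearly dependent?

Row-reduce the matrix whose columns are e₁, e₂, e₃.
The reduction yields 2 nonzero rows, so the rank is 2.
Since rank 2 < 3, the set is linearly dependent.

linearly dependent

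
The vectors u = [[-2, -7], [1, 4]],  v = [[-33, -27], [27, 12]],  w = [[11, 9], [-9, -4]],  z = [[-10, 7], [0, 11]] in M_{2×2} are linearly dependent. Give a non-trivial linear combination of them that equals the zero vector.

v + 3w = 0

Pass to coordinate vectors relative to the basis {E₁₁, E₁₂, E₂₁, E₂₂}.
Set up α₁u + … + α₄z = 0 and solve the homogeneous system.
The free variable yields coefficients (0, 1, 3, 0) (any nonzero multiple also works).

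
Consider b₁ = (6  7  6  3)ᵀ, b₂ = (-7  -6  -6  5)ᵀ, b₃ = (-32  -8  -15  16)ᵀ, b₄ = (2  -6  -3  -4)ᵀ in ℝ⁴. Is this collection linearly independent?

Row-reduce the matrix whose columns are b₁, b₂, b₃, b₄.
The reduction yields 3 nonzero rows, so the rank is 3.
Since rank 3 < 4, the set is linearly dependent.

linearly dependent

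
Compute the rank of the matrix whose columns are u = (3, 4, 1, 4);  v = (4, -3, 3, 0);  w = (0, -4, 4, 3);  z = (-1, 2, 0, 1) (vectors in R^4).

Row-reduce the 4×4 matrix with these as rows.
The echelon form has 4 nonzero rows, so the rank is 4.

rank 4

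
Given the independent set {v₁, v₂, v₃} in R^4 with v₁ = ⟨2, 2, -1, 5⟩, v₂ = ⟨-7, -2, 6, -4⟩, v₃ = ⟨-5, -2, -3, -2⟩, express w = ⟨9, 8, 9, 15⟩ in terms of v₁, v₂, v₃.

w = 3v₁ + v₂ - 2v₃

Since v₁, v₂, v₃ are independent, the coefficients expressing w are uniquely determined by a linear system.
Row-reducing the augmented matrix gives the unique coefficients (c₁, c₂, c₃) = (3, 1, -2).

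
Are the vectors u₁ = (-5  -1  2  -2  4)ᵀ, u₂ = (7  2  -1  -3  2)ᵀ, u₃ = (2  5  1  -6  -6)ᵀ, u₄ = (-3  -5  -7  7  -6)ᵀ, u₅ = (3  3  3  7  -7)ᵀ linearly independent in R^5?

The matrix [u₁|u₂|u₃|u₄|u₅] has determinant -1989.
A nonzero determinant means the columns are linearly independent.

linearly independent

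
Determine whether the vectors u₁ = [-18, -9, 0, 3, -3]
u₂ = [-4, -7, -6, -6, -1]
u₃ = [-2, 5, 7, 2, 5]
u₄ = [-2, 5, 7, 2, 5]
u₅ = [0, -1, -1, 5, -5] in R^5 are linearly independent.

Row-reduce the matrix whose columns are u₁, u₂, u₃, u₄, u₅.
The reduction yields 3 nonzero rows, so the rank is 3.
Since rank 3 < 5, the set is linearly dependent.

linearly dependent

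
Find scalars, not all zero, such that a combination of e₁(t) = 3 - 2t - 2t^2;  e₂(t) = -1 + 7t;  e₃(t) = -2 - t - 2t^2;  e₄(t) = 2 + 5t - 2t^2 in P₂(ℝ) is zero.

e₁ + e₂ - e₄ = 0

Write each element as a vector in ℝ³ using {1, t, t^2}.
Write the vectors as columns of a matrix and find a nonzero vector in its null space.
The free variable yields coefficients (1, 1, 0, -1) (any nonzero multiple also works).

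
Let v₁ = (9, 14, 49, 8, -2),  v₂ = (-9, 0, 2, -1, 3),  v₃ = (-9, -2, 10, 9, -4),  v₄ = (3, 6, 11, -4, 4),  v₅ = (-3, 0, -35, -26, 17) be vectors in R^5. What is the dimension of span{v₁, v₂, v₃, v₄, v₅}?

dim = 3

Row-reduce the 5×5 matrix with these as rows.
Reduction leaves 3 leading entries, giving rank 3.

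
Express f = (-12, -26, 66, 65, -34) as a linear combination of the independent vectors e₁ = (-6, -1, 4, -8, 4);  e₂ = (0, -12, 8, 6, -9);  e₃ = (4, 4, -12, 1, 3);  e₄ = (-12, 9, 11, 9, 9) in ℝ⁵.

Since e₁, e₂, e₃, e₄ are independent, the coefficients expressing f are uniquely determined by a linear system.
The system has the unique solution (c₁, …, c₄) = (-4, 3, -3, 2).

f = -4e₁ + 3e₂ - 3e₃ + 2e₄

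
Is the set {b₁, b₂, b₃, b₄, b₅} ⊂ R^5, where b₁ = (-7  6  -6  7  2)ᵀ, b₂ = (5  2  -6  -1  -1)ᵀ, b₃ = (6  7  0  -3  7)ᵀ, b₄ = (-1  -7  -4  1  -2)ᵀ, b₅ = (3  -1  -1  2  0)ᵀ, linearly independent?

linearly independent

The matrix [b₁|b₂|b₃|b₄|b₅] has determinant 16367.
A nonzero determinant means the columns are linearly independent.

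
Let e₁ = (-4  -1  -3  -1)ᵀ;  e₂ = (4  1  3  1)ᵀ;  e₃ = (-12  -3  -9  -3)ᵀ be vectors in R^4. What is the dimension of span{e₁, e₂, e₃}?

Row-reduce the 3×4 matrix with these as rows.
Reduction leaves 1 leading entry, giving rank 1.

dim = 1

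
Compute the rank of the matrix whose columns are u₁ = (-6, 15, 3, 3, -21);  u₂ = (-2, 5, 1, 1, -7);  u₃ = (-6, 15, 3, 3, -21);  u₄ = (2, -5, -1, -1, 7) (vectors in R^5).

rank 1

Apply Gaussian elimination to the matrix whose rows are u₁, u₂, u₃, u₄.
Exactly 1 pivot survives; hence the rank is 1.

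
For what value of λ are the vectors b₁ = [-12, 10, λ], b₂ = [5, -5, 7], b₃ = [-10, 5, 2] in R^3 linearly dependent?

The vectors are dependent exactly when the determinant of the matrix with rows b₁, b₂, b₃ vanishes.
Cofactor expansion gives det = -25*λ - 260.
Setting this to zero gives λ = -52/5.

λ = -52/5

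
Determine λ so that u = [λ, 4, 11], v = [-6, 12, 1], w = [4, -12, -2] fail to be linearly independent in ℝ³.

λ = 58/3

The vectors are dependent exactly when the determinant of the matrix with rows u, v, w vanishes.
The determinant works out to 232 - 12*λ.
This vanishes exactly when λ = 58/3.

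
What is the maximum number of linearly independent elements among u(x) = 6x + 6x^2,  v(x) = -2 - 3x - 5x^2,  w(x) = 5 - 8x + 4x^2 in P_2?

3

Use coordinates relative to {1, x, x^2}.
Row-reduce the 3×3 matrix with these as rows.
The echelon form has 3 nonzero rows, so the rank is 3.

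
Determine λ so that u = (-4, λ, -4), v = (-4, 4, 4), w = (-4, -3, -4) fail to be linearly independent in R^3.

Dependence holds iff the 3×3 matrix [u v w] is singular.
The determinant works out to -32*λ - 96.
Setting this to zero gives λ = -3.

λ = -3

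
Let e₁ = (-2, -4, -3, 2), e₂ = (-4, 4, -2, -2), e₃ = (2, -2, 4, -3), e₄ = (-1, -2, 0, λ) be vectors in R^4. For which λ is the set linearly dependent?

λ = -1

The set is linearly dependent precisely when det[e₁; e₂; e₃; e₄] = 0.
Expanding, det = -72*λ - 72.
This vanishes exactly when λ = -1.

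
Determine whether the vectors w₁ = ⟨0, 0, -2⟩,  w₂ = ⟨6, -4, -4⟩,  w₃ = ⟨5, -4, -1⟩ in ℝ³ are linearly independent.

linearly independent

Form the 3×3 matrix with these as columns; its determinant is 8.
A nonzero determinant means the columns are linearly independent.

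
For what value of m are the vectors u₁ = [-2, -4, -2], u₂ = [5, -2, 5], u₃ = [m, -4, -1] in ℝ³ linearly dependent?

m = -1

The set is linearly dependent precisely when det[u₁; u₂; u₃] = 0.
Expanding, det = -24*m - 24.
Solving -24*m - 24 = 0 yields m = -1.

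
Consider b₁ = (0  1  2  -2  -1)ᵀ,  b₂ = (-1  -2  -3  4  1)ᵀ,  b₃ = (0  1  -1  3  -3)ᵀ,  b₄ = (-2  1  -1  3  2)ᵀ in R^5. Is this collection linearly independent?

linearly independent

Place the vectors as rows of a 4×5 matrix and reduce to echelon form.
The reduction yields 4 nonzero rows, so the rank is 4.
Since rank = 4 (the number of vectors), the set is linearly independent.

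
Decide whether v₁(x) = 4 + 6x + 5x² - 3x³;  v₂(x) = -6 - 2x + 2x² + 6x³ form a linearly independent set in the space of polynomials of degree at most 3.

linearly independent

Write each element as a coordinate vector in ℝ⁴ using {1, x, …, x³}.
Place the vectors as rows of a 2×4 matrix and reduce to echelon form.
The reduction yields 2 nonzero rows, so the rank is 2.
Since rank = 2 (the number of vectors), the set is linearly independent.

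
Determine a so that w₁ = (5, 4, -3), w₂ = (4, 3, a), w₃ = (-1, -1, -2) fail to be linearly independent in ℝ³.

The vectors are dependent exactly when the determinant of the matrix with rows w₁, w₂, w₃ vanishes.
Cofactor expansion gives det = a + 5.
Solving a + 5 = 0 yields a = -5.

a = -5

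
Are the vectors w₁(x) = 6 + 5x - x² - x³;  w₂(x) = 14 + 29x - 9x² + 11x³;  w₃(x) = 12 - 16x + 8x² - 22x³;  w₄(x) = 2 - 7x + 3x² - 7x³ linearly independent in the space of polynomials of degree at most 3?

Take coordinates with respect to the standard basis {1, x, …, x³}.
Row-reduce the matrix whose columns are w₁, w₂, w₃, w₄.
The reduction yields 2 nonzero rows, so the rank is 2.
Since rank 2 < 4, the set is linearly dependent.
Indeed 11w₁ - 3w₂ - 2w₃ = 0.

linearly dependent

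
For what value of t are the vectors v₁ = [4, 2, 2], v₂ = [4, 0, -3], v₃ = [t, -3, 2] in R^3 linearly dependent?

t = -38/3

Dependence holds iff the 3×3 matrix [v₁ v₂ v₃] is singular.
Cofactor expansion gives det = -6*t - 76.
This vanishes exactly when t = -38/3.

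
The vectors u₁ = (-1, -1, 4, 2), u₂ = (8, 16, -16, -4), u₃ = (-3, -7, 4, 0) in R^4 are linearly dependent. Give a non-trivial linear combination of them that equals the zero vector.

2u₁ + u₂ + 2u₃ = 0

Write the vectors as columns of a matrix and find a nonzero vector in its null space.
The free variable yields coefficients (2, 1, 2) (any nonzero multiple also works).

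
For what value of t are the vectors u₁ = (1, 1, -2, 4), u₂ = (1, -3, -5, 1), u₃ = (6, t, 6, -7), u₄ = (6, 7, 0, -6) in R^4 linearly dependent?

t = 25/2

The vectors are dependent exactly when the determinant of the matrix with rows u₁, u₂, u₃, u₄ vanishes.
Cofactor expansion gives det = 1575 - 126*t.
Solving 1575 - 126*t = 0 yields t = 25/2.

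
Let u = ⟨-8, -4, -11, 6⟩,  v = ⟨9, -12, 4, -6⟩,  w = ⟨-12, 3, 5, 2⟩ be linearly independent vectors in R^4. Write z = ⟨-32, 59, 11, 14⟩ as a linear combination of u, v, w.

z = -2u - 4v + w

Solve the system with u, v, w as columns and z as the right-hand side.
Row-reducing the augmented matrix gives the unique coefficients (a₁, a₂, a₃) = (-2, -4, 1).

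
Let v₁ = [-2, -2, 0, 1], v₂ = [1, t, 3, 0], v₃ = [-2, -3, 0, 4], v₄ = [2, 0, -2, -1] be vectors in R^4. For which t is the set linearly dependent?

The vectors are dependent exactly when the determinant of the matrix with rows v₁, v₂, v₃, v₄ vanishes.
The determinant works out to 46 - 12*t.
This vanishes exactly when t = 23/6.

t = 23/6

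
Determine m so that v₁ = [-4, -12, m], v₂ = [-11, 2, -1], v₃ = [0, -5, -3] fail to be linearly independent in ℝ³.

The vectors are dependent exactly when the determinant of the matrix with rows v₁, v₂, v₃ vanishes.
The determinant works out to 55*m + 440.
This vanishes exactly when m = -8.

m = -8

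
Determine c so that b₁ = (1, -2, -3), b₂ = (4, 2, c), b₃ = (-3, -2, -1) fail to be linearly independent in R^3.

The set is linearly dependent precisely when det[b₁; b₂; b₃] = 0.
Cofactor expansion gives det = 8*c - 4.
Setting this to zero gives c = 1/2.

c = 1/2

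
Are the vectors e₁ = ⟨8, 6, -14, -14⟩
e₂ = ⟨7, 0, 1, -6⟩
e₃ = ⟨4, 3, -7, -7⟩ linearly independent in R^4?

linearly dependent

Row-reduce the matrix whose columns are e₁, e₂, e₃.
The reduction yields 2 nonzero rows, so the rank is 2.
Since rank 2 < 3, the set is linearly dependent.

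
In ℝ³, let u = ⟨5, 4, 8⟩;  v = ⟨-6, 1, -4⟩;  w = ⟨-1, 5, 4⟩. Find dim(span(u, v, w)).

dim = 2

Put the 3×3 matrix [u|v|w] into echelon form.
The echelon form has 2 nonzero rows, so the rank is 2.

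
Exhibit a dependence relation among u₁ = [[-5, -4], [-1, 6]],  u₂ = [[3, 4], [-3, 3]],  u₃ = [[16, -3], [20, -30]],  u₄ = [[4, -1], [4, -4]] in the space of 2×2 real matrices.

Write each element as a vector in ℝ⁴ using {E₁₁, E₁₂, E₂₁, E₂₂}.
Solve the homogeneous system with u₁, u₂, u₃, u₄ as columns by row-reducing the coefficient matrix.
A generator of the null space is (2, 2, 1, -3).

2u₁ + 2u₂ + u₃ - 3u₄ = 0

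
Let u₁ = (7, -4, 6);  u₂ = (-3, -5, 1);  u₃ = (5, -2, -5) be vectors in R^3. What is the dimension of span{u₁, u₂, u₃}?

3

Put the 3×3 matrix [u₁|u₂|u₃] into echelon form.
The echelon form has 3 nonzero rows, so the rank is 3.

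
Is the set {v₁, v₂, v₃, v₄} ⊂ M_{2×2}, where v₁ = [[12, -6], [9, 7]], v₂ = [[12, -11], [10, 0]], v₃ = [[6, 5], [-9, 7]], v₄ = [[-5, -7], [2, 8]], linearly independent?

linearly independent

Take coordinates with respect to the standard basis {E₁₁, E₁₂, E₂₁, E₂₂}.
Place the vectors as rows of a 4×4 matrix and reduce to echelon form.
The reduction yields 4 nonzero rows, so the rank is 4.
Since rank = 4 (the number of vectors), the set is linearly independent.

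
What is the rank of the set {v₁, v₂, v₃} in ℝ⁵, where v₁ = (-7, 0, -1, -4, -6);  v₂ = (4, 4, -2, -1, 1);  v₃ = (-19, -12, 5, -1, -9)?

Apply Gaussian elimination to the matrix whose rows are v₁, v₂, v₃.
The echelon form has 2 nonzero rows, so the rank is 2.

2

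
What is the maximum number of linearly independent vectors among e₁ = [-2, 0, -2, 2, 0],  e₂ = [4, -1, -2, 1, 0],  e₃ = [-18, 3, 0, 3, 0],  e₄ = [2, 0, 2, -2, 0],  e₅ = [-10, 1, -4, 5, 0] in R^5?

Put the 5×5 matrix [e₁|e₂|e₃|e₄|e₅] into echelon form.
The echelon form has 2 nonzero rows, so the rank is 2.

2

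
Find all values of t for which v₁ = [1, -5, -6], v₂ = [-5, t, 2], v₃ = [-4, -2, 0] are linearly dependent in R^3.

t = -2/3

Dependence holds iff the 3×3 matrix [v₁ v₂ v₃] is singular.
Cofactor expansion gives det = -24*t - 16.
Setting this to zero gives t = -2/3.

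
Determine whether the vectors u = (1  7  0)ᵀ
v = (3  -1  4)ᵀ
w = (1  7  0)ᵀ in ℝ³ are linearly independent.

linearly dependent

The matrix [u|v|w] has determinant 0.
A zero determinant means the columns are linearly dependent.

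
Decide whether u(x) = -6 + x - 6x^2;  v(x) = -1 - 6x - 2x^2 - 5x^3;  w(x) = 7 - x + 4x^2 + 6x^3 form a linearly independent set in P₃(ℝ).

Write each element as a coordinate vector in ℝ⁴ using {1, x, …, x^3}.
Place the vectors as rows of a 3×4 matrix and reduce to echelon form.
The reduction yields 3 nonzero rows, so the rank is 3.
Since rank = 3 (the number of vectors), the set is linearly independent.

linearly independent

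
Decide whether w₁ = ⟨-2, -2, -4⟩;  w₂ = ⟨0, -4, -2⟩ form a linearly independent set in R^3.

Place the vectors as rows of a 2×3 matrix and reduce to echelon form.
The reduction yields 2 nonzero rows, so the rank is 2.
Since rank = 2 (the number of vectors), the set is linearly independent.

linearly independent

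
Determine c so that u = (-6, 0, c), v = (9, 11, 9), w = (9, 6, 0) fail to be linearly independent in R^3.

Place the vectors as rows of a 3×3 matrix; dependence ⇔ determinant zero.
Cofactor expansion gives det = 324 - 45*c.
This vanishes exactly when c = 36/5.

c = 36/5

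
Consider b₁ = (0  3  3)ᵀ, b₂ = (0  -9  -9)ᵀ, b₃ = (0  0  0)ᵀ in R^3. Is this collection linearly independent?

One of the vectors is the zero vector, so the set is linearly dependent.

linearly dependent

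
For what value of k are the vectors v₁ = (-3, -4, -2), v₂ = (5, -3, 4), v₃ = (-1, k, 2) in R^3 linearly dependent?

k = -40

Place the vectors as rows of a 3×3 matrix; dependence ⇔ determinant zero.
Expanding, det = 2*k + 80.
This vanishes exactly when k = -40.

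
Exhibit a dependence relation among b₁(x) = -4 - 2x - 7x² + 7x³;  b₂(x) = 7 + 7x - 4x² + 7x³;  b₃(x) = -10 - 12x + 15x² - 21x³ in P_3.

b₁ + 2b₂ + b₃ = 0

Take coordinates with respect to {1, x, …, x³}.
Row-reduce the matrix with b₁, b₂, b₃ as columns; the null space gives the coefficients.
A generator of the null space is (1, 2, 1).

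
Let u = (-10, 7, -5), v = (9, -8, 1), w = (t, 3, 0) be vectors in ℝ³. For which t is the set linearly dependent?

t = -35/11

Place the vectors as rows of a 3×3 matrix; dependence ⇔ determinant zero.
The determinant works out to -33*t - 105.
This vanishes exactly when t = -35/11.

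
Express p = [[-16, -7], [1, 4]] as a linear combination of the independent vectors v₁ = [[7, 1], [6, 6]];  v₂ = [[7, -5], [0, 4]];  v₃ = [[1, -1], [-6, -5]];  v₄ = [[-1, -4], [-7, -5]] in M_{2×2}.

Identify each element with its coordinate vector in ℝ⁴ via {E₁₁, E₁₂, E₂₁, E₂₂}.
Solve the system with v₁, v₂, v₃, v₄ as columns and p as the right-hand side.
The system has the unique solution (α₁, …, α₄) = (-4, 2, -3, -1).

p = -4v₁ + 2v₂ - 3v₃ - v₄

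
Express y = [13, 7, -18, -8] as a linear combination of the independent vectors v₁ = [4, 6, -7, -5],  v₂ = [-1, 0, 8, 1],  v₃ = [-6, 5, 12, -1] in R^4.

Set up the augmented matrix [v₁ | v₂ | v₃ | y] and row-reduce.
Row-reducing the augmented matrix gives the unique coefficients (α₁, α₂, α₃) = (2, 1, -1).

y = 2v₁ + v₂ - v₃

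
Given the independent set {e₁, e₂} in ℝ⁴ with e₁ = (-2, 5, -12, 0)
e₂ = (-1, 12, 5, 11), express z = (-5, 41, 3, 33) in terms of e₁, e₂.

z = e₁ + 3e₂

Set up the augmented matrix [e₁ | e₂ | z] and row-reduce.
Back-substitution yields (α₁, α₂) = (1, 3).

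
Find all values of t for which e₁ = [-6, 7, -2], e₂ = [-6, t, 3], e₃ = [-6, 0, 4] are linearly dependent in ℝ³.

t = 7/6

Place the vectors as rows of a 3×3 matrix; dependence ⇔ determinant zero.
Cofactor expansion gives det = 42 - 36*t.
Setting this to zero gives t = 7/6.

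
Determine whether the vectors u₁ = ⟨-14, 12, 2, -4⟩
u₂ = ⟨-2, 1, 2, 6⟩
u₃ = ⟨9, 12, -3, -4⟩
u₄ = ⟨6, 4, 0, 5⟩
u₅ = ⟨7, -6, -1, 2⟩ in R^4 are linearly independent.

linearly dependent

There are 5 vectors in a 4-dimensional space, so they cannot be linearly independent.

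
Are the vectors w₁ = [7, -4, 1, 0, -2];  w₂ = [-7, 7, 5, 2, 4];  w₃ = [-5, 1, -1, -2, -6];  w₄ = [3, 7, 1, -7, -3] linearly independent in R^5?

linearly independent

Row-reduce the matrix whose columns are w₁, w₂, w₃, w₄.
The reduction yields 4 nonzero rows, so the rank is 4.
Since rank = 4 (the number of vectors), the set is linearly independent.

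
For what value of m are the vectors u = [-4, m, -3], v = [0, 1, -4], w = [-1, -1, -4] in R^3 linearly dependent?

Dependence holds iff the 3×3 matrix [u v w] is singular.
Cofactor expansion gives det = 4*m + 29.
This vanishes exactly when m = -29/4.

m = -29/4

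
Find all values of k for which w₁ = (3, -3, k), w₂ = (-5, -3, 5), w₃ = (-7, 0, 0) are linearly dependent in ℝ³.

k = 5

Place the vectors as rows of a 3×3 matrix; dependence ⇔ determinant zero.
Cofactor expansion gives det = 105 - 21*k.
Setting this to zero gives k = 5.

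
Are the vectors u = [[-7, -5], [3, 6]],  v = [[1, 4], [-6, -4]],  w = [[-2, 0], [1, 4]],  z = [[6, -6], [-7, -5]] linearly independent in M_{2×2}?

linearly independent

Take coordinates with respect to the standard basis {E₁₁, E₁₂, E₂₁, E₂₂}.
Place the vectors as rows of a 4×4 matrix and reduce to echelon form.
The reduction yields 4 nonzero rows, so the rank is 4.
Since rank = 4 (the number of vectors), the set is linearly independent.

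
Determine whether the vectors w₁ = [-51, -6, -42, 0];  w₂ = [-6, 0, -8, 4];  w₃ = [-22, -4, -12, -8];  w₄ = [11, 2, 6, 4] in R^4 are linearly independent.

One vector is a scalar multiple of another, so the set is dependent.

linearly dependent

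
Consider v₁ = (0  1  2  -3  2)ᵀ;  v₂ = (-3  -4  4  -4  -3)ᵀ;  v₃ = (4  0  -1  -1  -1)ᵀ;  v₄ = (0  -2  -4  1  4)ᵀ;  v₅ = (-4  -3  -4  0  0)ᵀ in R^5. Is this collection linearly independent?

The matrix [v₁|v₂|v₃|v₄|v₅] has determinant 2024.
A nonzero determinant means the columns are linearly independent.

linearly independent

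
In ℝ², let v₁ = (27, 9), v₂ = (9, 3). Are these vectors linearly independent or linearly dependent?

linearly dependent

Form the 2×2 matrix with these as columns; its determinant is 0.
A zero determinant means the columns are linearly dependent.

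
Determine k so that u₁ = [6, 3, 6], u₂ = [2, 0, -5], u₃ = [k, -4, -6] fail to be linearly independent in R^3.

k = -44/5

The vectors are dependent exactly when the determinant of the matrix with rows u₁, u₂, u₃ vanishes.
Expanding, det = -15*k - 132.
Setting this to zero gives k = -44/5.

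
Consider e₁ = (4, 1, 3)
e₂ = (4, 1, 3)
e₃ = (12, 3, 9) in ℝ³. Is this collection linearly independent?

linearly dependent

Two of the vectors are equal, giving an immediate dependence.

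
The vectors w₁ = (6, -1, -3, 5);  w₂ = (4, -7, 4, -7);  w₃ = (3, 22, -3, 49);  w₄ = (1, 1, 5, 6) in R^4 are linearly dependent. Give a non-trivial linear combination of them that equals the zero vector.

Solve the homogeneous system with w₁, w₂, w₃, w₄ as columns by row-reducing the coefficient matrix.
One solution (up to scaling) is (2, -3, -1, 3).

2w₁ - 3w₂ - w₃ + 3w₄ = 0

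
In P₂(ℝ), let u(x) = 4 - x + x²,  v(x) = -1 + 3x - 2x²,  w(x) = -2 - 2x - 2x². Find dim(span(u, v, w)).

3

Use coordinates relative to {1, x, x²}.
Put the 3×3 matrix [u|v|w] into echelon form.
Exactly 3 pivots survive; hence the rank is 3.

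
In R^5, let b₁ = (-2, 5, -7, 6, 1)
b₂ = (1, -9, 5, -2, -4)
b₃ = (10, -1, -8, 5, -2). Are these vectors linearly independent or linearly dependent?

linearly independent

Place the vectors as rows of a 3×5 matrix and reduce to echelon form.
The reduction yields 3 nonzero rows, so the rank is 3.
Since rank = 3 (the number of vectors), the set is linearly independent.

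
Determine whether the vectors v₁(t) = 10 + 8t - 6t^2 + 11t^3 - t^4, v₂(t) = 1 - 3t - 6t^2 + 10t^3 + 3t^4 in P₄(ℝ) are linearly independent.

linearly independent

Take coordinates with respect to the standard basis {1, t, …, t^4}.
Row-reduce the matrix whose columns are v₁, v₂.
The reduction yields 2 nonzero rows, so the rank is 2.
Since rank = 2 (the number of vectors), the set is linearly independent.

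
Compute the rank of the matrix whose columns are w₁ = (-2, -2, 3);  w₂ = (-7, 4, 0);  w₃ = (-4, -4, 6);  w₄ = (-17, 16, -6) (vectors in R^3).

Form the matrix with w₁, w₂, w₃, w₄ as columns and reduce.
Reduction leaves 2 leading entries, giving rank 2.
(With 4 elements in a 3-dimensional space the rank is at most 3.)

2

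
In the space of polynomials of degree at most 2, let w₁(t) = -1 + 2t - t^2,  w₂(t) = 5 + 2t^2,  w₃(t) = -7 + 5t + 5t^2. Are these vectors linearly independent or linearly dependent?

linearly independent

Take coordinates with respect to the standard basis {1, t, t^2}.
Form the 3×3 matrix with these as columns; its determinant is -93.
A nonzero determinant means the columns are linearly independent.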